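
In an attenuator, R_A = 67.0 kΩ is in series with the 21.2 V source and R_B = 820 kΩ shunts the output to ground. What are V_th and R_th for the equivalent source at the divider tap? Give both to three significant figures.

V_th is the open-circuit tap voltage: 21.2 × 820/(67.0 + 820) = 19.6 V.
With the supply zeroed, R_A and R_B appear in parallel from the tap: R_th = R_A‖R_B = (67.0 × 820)/887.0 = 61.9 kΩ.

V_th = 19.6 V, R_th = 61.9 kΩ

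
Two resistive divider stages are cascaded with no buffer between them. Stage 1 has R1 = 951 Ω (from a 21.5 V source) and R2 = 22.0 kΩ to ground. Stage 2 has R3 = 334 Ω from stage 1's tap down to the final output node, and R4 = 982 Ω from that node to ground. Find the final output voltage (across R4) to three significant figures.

Stage 2 presents R3+R4 = 1316 Ω as a load on stage 1's tap.
Stage 1's lower leg becomes R2‖(R3+R4) = 1242 Ω, so V_mid = 21.5 × 1242/2193 = 12.18 V.
Stage 2 is itself unloaded: V_out = V_mid × R4/(R3+R4) = 12.18 × 982/1316 = 9.09 V.

V_out ≈ 9.09 V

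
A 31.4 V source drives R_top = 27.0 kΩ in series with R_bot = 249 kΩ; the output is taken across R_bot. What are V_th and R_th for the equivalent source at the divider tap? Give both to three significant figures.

V_th = 28.3 V, R_th = 24.4 kΩ

V_th is the open-circuit tap voltage: 31.4 × 249/(27.0 + 249) = 28.3 V.
With the supply zeroed, R_top and R_bot appear in parallel from the tap: R_th = R_top‖R_bot = (27.0 × 249)/276.0 = 24.4 kΩ.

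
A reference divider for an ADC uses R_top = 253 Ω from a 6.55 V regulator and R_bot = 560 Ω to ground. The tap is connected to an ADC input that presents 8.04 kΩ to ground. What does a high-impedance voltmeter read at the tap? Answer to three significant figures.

The load sits in parallel with R_bot: R_bot‖R_L = (560 × 8040) / (560 + 8040) = 523.5 Ω.
V_out = 6.55 × 523.5 / (253 + 523.5) = 6.55 × 523.5/776.5 = 4.42 V.

V_out ≈ 4.42 V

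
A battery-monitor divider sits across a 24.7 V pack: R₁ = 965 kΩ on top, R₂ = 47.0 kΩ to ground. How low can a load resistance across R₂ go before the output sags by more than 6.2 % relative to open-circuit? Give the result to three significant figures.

R_L(min) ≈ 678 kΩ

Output resistance R_th = R₁‖R₂ = (965 × 47.0)/1012 = 44.82 kΩ.
The fractional drop is R_th/(R_th + R_L); requiring this ≤ 0.0620 gives R_L ≥ R_th(1/0.0620 − 1) = 44.82 × 15.13 = 678 kΩ.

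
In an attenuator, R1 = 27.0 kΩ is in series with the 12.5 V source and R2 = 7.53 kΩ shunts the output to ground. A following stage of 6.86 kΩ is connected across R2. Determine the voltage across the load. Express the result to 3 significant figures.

V_out ≈ 1.47 V

The load sits in parallel with R2: R2‖R_L = (7.53 × 6.86) / (7.53 + 6.86) = 3.590 kΩ.
V_out = 12.5 × 3.590 / (27.0 + 3.590) = 12.5 × 3.590/30.59 = 1.47 V.
(Unloaded it would have been 2.73 V.)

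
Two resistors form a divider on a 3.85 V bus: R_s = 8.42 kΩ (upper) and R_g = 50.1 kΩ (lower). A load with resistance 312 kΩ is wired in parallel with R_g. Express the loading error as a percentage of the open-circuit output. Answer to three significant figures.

The divider's output (Thévenin) resistance is R_s‖R_g = 7.209 kΩ.
Fractional drop under load = R_th/(R_th + R_L) = 7.209 / (7.209 + 312) = 0.02258.
So the output falls by 2.26 %.

2.26 %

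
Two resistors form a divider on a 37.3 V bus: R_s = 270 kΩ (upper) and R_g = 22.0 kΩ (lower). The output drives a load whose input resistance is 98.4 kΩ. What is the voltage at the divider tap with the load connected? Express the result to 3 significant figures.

The load sits in parallel with R_g: R_g‖R_L = (22.0 × 98.4) / (22.0 + 98.4) = 17.98 kΩ.
V_out = 37.3 × 17.98 / (270 + 17.98) = 37.3 × 17.98/288.0 = 2.33 V.

V_out ≈ 2.33 V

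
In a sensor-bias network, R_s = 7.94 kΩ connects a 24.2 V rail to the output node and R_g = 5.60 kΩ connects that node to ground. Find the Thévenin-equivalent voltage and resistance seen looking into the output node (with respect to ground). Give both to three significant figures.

V_th is the open-circuit tap voltage: 24.2 × 5.60/(7.94 + 5.60) = 10.0 V.
With the supply zeroed, R_s and R_g appear in parallel from the tap: R_th = R_s‖R_g = (7.94 × 5.60)/13.54 = 3.28 kΩ.

V_th = 10.0 V, R_th = 3.28 kΩ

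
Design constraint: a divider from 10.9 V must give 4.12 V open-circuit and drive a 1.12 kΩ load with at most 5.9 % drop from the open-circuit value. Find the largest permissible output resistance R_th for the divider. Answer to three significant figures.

R_th ≤ 70.2 Ω

Loading drop = R_th/(R_th + R_L) ≤ 0.0590, so R_th ≤ R_L · ε/(1−ε) = 1.12 kΩ × 0.0590/0.9410 = 70.2 Ω.
(Any R1, R2 with R2/(R1+R2) = 0.378 and R1‖R2 ≤ 70.2 Ω will meet the spec.)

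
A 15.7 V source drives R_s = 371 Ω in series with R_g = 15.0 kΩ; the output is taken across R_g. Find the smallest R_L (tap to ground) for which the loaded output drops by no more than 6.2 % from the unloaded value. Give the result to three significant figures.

R_L(min) ≈ 5.48 kΩ

Output resistance R_th = R_s‖R_g = (371 × 15000)/15370 = 362.0 Ω.
The fractional drop is R_th/(R_th + R_L); requiring this ≤ 0.0620 gives R_L ≥ R_th(1/0.0620 − 1) = 362.0 × 15.13 = 5.48 kΩ.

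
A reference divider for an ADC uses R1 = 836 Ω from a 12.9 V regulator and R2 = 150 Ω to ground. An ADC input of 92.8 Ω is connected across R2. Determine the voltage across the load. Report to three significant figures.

The load sits in parallel with R2: R2‖R_L = (150 × 92.8) / (150 + 92.8) = 57.33 Ω.
V_out = 12.9 × 57.33 / (836 + 57.33) = 12.9 × 57.33/893.3 = 0.828 V.

V_out ≈ 0.828 V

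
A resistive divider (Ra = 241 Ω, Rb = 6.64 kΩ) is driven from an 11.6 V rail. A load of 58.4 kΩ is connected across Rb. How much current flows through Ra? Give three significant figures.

I ≈ 1.87 mA

Rb‖R_L = 5962 Ω, so the source sees Ra + Rb‖R_L = 6203 Ω.
I = 11.6 V / 6203 Ω = 1.87 mA.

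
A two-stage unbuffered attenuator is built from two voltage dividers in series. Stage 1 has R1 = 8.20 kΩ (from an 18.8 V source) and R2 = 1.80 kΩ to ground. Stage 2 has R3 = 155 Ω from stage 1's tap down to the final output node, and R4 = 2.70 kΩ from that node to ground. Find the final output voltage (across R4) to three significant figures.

Stage 2 presents R3+R4 = 2855 Ω as a load on stage 1's tap.
Stage 1's lower leg becomes R2‖(R3+R4) = 1104 Ω, so V_mid = 18.8 × 1104/9304 = 2.231 V.
Stage 2 is itself unloaded: V_out = V_mid × R4/(R3+R4) = 2.231 × 2700/2855 = 2.11 V.

V_out ≈ 2.11 V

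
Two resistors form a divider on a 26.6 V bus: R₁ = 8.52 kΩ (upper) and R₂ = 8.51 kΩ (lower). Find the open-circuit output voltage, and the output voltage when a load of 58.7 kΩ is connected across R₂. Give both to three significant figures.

Unloaded: 13.3 V; loaded: 12.4 V

Open-circuit: V = 26.6 × 8.51/(8.52 + 8.51) = 13.3 V.
With the load, R₂ becomes R₂‖R_L = 7.432 kΩ, so V = 26.6 × 7.432/15.95 = 12.4 V.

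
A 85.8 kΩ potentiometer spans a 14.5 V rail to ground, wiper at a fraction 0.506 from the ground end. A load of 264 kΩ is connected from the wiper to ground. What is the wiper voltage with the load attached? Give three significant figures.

The wiper splits the pot into (1−α)R = 42.39 kΩ above and αR = 43.41 kΩ below.
Lower section ‖ load = 37.28 kΩ.
V_wiper = 14.5 × 37.28/(42.39 + 37.28) = 6.79 V.

V ≈ 6.79 V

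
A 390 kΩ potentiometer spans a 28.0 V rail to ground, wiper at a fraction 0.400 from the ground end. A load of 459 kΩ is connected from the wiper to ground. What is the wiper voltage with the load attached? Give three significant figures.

The wiper splits the pot into (1−α)R = 234.0 kΩ above and αR = 156.0 kΩ below.
Lower section ‖ load = 116.4 kΩ.
V_wiper = 28.0 × 116.4/(234.0 + 116.4) = 9.30 V.

V ≈ 9.30 V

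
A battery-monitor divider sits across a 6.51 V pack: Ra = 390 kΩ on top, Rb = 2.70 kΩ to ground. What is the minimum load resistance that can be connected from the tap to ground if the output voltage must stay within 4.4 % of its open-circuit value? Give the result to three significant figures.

R_L(min) ≈ 58.3 kΩ

Output resistance R_th = Ra‖Rb = (390 × 2.70)/392.7 = 2.681 kΩ.
The fractional drop is R_th/(R_th + R_L); requiring this ≤ 0.0440 gives R_L ≥ R_th(1/0.0440 − 1) = 2.681 × 21.73 = 58.3 kΩ.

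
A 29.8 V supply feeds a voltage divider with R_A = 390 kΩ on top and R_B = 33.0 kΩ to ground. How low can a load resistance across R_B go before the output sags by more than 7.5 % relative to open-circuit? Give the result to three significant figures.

R_L(min) ≈ 375 kΩ

Output resistance R_th = R_A‖R_B = (390 × 33.0)/423.0 = 30.43 kΩ.
The fractional drop is R_th/(R_th + R_L); requiring this ≤ 0.0750 gives R_L ≥ R_th(1/0.0750 − 1) = 30.43 × 12.33 = 375 kΩ.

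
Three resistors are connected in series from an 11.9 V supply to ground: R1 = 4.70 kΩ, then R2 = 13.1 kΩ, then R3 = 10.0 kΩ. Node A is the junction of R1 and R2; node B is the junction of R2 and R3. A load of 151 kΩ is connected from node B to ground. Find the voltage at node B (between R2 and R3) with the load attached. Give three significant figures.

At node B, R3 is in parallel with the load: R3‖R_L = 9.379 kΩ.
Below node A the resistance is R2 + (R3‖R_L) = 22.48 kΩ, so V_A = 11.9 × 22.48/27.18 = 9.842 V.
Then V_B = V_A × (R3‖R_L)/(R2 + R3‖R_L) = 9.842 × 9.379/22.48 = 4.11 V.

V ≈ 4.11 V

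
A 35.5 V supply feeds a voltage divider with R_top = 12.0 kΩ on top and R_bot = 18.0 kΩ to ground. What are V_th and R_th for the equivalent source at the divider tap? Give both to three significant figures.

V_th = 21.3 V, R_th = 7.20 kΩ

V_th is the open-circuit tap voltage: 35.5 × 18.0/(12.0 + 18.0) = 21.3 V.
With the supply zeroed, R_top and R_bot appear in parallel from the tap: R_th = R_top‖R_bot = (12.0 × 18.0)/30.00 = 7.20 kΩ.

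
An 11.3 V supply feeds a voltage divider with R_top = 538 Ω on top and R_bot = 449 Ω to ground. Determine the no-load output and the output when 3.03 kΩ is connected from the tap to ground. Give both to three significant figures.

Open-circuit: V = 11.3 × 449/(538 + 449) = 5.14 V.
With the load, R_bot becomes R_bot‖R_L = 391.1 Ω, so V = 11.3 × 391.1/929.1 = 4.76 V.

Unloaded: 5.14 V; loaded: 4.76 V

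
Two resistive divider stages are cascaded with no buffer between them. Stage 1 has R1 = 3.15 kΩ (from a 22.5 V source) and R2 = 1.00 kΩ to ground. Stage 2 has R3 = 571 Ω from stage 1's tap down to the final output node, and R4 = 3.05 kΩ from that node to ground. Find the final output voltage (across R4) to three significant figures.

Stage 2 presents R3+R4 = 3621 Ω as a load on stage 1's tap.
Stage 1's lower leg becomes R2‖(R3+R4) = 783.6 Ω, so V_mid = 22.5 × 783.6/3934 = 4.482 V.
Stage 2 is itself unloaded: V_out = V_mid × R4/(R3+R4) = 4.482 × 3050/3621 = 3.78 V.

V_out ≈ 3.78 V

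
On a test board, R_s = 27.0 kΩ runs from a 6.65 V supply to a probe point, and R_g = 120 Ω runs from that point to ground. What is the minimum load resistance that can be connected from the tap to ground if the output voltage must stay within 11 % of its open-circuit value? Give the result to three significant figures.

R_L(min) ≈ 967 Ω

Output resistance R_th = R_s‖R_g = (27000 × 120)/27120 = 119.5 Ω.
The fractional drop is R_th/(R_th + R_L); requiring this ≤ 0.110 gives R_L ≥ R_th(1/0.110 − 1) = 119.5 × 8.091 = 967 Ω.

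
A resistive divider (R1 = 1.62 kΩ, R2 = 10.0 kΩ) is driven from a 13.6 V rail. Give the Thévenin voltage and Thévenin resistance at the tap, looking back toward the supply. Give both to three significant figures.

V_th is the open-circuit tap voltage: 13.6 × 10.0/(1.62 + 10.0) = 11.7 V.
With the supply zeroed, R1 and R2 appear in parallel from the tap: R_th = R1‖R2 = (1.62 × 10.0)/11.62 = 1.39 kΩ.

V_th = 11.7 V, R_th = 1.39 kΩ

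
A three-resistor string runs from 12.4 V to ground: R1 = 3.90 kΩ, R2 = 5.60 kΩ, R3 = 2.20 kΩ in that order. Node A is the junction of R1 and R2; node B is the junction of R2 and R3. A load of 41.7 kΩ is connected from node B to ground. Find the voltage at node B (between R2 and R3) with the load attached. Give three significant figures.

V ≈ 2.24 V

At node B, R3 is in parallel with the load: R3‖R_L = 2.090 kΩ.
Below node A the resistance is R2 + (R3‖R_L) = 7.690 kΩ, so V_A = 12.4 × 7.690/11.59 = 8.227 V.
Then V_B = V_A × (R3‖R_L)/(R2 + R3‖R_L) = 8.227 × 2.090/7.690 = 2.24 V.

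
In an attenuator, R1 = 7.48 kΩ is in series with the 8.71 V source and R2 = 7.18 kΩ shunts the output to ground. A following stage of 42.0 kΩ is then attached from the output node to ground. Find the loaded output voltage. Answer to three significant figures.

V_out ≈ 3.92 V

The load sits in parallel with R2: R2‖R_L = (7.18 × 42.0) / (7.18 + 42.0) = 6.132 kΩ.
V_out = 8.71 × 6.132 / (7.48 + 6.132) = 8.71 × 6.132/13.61 = 3.92 V.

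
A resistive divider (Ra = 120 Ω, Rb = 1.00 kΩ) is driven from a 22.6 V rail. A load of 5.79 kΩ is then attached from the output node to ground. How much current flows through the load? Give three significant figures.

I_L ≈ 3.42 mA

Rb‖R_L = 852.7 Ω; V_out = 22.6 × 852.7/972.7 = 19.81 V.
I_L = V_out / R_L = 19.81 / 5.79 kΩ = 3.42 mA.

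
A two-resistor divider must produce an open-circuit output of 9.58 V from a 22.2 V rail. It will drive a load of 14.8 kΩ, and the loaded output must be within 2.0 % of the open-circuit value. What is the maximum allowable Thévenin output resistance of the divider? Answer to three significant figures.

Loading drop = R_th/(R_th + R_L) ≤ 0.0200, so R_th ≤ R_L · ε/(1−ε) = 14.8 kΩ × 0.0200/0.9800 = 302 Ω.

R_th ≤ 302 Ω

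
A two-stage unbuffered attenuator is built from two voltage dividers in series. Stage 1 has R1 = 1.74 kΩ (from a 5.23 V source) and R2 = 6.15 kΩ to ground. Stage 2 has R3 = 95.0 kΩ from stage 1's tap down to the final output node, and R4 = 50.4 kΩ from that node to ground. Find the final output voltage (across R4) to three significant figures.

V_out ≈ 1.40 V

Stage 2 presents R3+R4 = 145.4 kΩ as a load on stage 1's tap.
Stage 1's lower leg becomes R2‖(R3+R4) = 5.900 kΩ, so V_mid = 5.23 × 5.900/7.640 = 4.039 V.
Stage 2 is itself unloaded: V_out = V_mid × R4/(R3+R4) = 4.039 × 50.4/145.4 = 1.40 V.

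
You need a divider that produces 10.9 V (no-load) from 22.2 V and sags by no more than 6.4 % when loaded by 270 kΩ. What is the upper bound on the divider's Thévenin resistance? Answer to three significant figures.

Loading drop = R_th/(R_th + R_L) ≤ 0.0640, so R_th ≤ R_L · ε/(1−ε) = 270 kΩ × 0.0640/0.9360 = 18.5 kΩ.
(Any R1, R2 with R2/(R1+R2) = 0.491 and R1‖R2 ≤ 18.5 kΩ will meet the spec.)

R_th ≤ 18.5 kΩ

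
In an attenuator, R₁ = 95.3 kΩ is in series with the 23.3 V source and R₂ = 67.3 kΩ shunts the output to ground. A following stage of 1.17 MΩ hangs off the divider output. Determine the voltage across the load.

The load sits in parallel with R₂: R₂‖R_L = (67.3 × 1170) / (67.3 + 1170) = 63.64 kΩ.
V_out = 23.3 × 63.64 / (95.3 + 63.64) = 23.3 × 63.64/158.9 = 9.33 V.

V_out ≈ 9.33 V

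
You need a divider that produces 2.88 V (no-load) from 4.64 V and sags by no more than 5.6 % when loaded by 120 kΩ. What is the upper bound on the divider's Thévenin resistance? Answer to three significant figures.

R_th ≤ 7.12 kΩ

Loading drop = R_th/(R_th + R_L) ≤ 0.0560, so R_th ≤ R_L · ε/(1−ε) = 120 kΩ × 0.0560/0.9440 = 7.12 kΩ.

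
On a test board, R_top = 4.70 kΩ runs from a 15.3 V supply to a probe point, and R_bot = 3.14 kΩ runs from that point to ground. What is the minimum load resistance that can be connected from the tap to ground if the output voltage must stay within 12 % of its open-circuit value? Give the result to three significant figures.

R_L(min) ≈ 13.8 kΩ

Output resistance R_th = R_top‖R_bot = (4.70 × 3.14)/7.840 = 1.882 kΩ.
The fractional drop is R_th/(R_th + R_L); requiring this ≤ 0.120 gives R_L ≥ R_th(1/0.120 − 1) = 1.882 × 7.333 = 13.8 kΩ.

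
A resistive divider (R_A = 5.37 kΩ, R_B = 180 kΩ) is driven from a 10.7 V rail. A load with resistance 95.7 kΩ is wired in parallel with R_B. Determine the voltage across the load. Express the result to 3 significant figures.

The load sits in parallel with R_B: R_B‖R_L = (180 × 95.7) / (180 + 95.7) = 62.48 kΩ.
V_out = 10.7 × 62.48 / (5.37 + 62.48) = 10.7 × 62.48/67.85 = 9.85 V.
(Unloaded it would have been 10.4 V.)

V_out ≈ 9.85 V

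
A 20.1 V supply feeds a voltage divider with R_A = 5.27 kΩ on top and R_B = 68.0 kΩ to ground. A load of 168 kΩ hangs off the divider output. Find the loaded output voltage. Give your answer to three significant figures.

V_out ≈ 18.1 V

The load sits in parallel with R_B: R_B‖R_L = (68.0 × 168) / (68.0 + 168) = 48.41 kΩ.
V_out = 20.1 × 48.41 / (5.27 + 48.41) = 20.1 × 48.41/53.68 = 18.1 V.
(Unloaded it would have been 18.7 V.)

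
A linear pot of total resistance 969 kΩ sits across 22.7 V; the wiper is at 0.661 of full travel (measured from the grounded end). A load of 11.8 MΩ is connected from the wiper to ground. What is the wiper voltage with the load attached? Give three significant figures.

V ≈ 14.7 V

The wiper splits the pot into (1−α)R = 328.5 kΩ above and αR = 640.5 kΩ below.
Lower section ‖ load = 607.5 kΩ.
V_wiper = 22.7 × 607.5/(328.5 + 607.5) = 14.7 V.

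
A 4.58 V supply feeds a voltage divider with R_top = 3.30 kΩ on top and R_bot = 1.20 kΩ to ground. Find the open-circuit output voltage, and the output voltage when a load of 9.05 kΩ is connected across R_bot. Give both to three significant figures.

Open-circuit: V = 4.58 × 1.20/(3.30 + 1.20) = 1.22 V.
With the load, R_bot becomes R_bot‖R_L = 1.060 kΩ, so V = 4.58 × 1.060/4.360 = 1.11 V.

Unloaded: 1.22 V; loaded: 1.11 V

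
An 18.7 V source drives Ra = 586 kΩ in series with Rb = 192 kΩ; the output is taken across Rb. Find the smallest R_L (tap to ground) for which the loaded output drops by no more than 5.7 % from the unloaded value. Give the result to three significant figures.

Output resistance R_th = Ra‖Rb = (586 × 192)/778.0 = 144.6 kΩ.
The fractional drop is R_th/(R_th + R_L); requiring this ≤ 0.0570 gives R_L ≥ R_th(1/0.0570 − 1) = 144.6 × 16.54 = 2.39 MΩ.

R_L(min) ≈ 2.39 MΩ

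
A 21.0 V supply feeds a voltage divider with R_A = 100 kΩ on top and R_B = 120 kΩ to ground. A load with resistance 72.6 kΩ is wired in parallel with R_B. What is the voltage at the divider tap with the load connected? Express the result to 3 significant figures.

V_out ≈ 6.54 V

The load sits in parallel with R_B: R_B‖R_L = (120 × 72.6) / (120 + 72.6) = 45.23 kΩ.
V_out = 21.0 × 45.23 / (100 + 45.23) = 21.0 × 45.23/145.2 = 6.54 V.
(Unloaded it would have been 11.5 V.)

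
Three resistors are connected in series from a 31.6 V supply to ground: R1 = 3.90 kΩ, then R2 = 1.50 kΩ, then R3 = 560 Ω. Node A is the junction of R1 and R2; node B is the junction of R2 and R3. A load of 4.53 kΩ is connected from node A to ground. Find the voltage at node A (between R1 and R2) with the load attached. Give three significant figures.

V ≈ 8.42 V

Below node A the series string R2+R3 = 2060 Ω sits in parallel with the 4530 Ω load: 1416 Ω.
V_A = 31.6 × 1416/(3900 + 1416) = 8.42 V.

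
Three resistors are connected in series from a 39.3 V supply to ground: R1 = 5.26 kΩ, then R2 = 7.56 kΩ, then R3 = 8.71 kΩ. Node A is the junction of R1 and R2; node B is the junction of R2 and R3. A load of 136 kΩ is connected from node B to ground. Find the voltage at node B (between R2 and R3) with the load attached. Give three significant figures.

V ≈ 15.3 V

At node B, R3 is in parallel with the load: R3‖R_L = 8.186 kΩ.
Below node A the resistance is R2 + (R3‖R_L) = 15.75 kΩ, so V_A = 39.3 × 15.75/21.01 = 29.46 V.
Then V_B = V_A × (R3‖R_L)/(R2 + R3‖R_L) = 29.46 × 8.186/15.75 = 15.3 V.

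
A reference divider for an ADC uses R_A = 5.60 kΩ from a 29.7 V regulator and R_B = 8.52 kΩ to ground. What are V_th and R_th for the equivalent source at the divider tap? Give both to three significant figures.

V_th = 17.9 V, R_th = 3.38 kΩ

V_th is the open-circuit tap voltage: 29.7 × 8.52/(5.60 + 8.52) = 17.9 V.
With the supply zeroed, R_A and R_B appear in parallel from the tap: R_th = R_A‖R_B = (5.60 × 8.52)/14.12 = 3.38 kΩ.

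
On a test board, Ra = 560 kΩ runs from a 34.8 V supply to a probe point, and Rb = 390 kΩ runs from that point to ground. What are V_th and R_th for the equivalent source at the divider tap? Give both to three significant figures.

V_th = 14.3 V, R_th = 230 kΩ

V_th is the open-circuit tap voltage: 34.8 × 390/(560 + 390) = 14.3 V.
With the supply zeroed, Ra and Rb appear in parallel from the tap: R_th = Ra‖Rb = (560 × 390)/950.0 = 230 kΩ.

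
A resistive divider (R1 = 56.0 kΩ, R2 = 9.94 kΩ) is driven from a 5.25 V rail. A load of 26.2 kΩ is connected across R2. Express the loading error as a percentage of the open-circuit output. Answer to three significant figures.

Unloaded V = 5.25 × 9.94/65.94 = 0.7914 V.
Loaded: R2‖R_L = 7.206 kΩ, giving V = 5.25 × 7.206/63.21 = 0.5985 V.
Drop = (0.7914 − 0.5985) / 0.7914 = 24.4 %.

24.4 %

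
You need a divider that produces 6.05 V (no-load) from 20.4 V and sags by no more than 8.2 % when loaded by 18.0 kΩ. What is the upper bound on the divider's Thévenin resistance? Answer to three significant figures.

Loading drop = R_th/(R_th + R_L) ≤ 0.0820, so R_th ≤ R_L · ε/(1−ε) = 18.0 kΩ × 0.0820/0.9180 = 1.61 kΩ.

R_th ≤ 1.61 kΩ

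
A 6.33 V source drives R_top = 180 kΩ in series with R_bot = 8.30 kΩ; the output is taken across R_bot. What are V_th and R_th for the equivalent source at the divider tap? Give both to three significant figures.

V_th = 0.279 V, R_th = 7.93 kΩ

V_th is the open-circuit tap voltage: 6.33 × 8.30/(180 + 8.30) = 0.279 V.
With the supply zeroed, R_top and R_bot appear in parallel from the tap: R_th = R_top‖R_bot = (180 × 8.30)/188.3 = 7.93 kΩ.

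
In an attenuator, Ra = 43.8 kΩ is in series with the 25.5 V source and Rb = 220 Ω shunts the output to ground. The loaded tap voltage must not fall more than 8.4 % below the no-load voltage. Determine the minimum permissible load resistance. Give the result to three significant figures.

R_L(min) ≈ 2.39 kΩ

Output resistance R_th = Ra‖Rb = (43800 × 220)/44020 = 218.9 Ω.
The fractional drop is R_th/(R_th + R_L); requiring this ≤ 0.0840 gives R_L ≥ R_th(1/0.0840 − 1) = 218.9 × 10.90 = 2.39 kΩ.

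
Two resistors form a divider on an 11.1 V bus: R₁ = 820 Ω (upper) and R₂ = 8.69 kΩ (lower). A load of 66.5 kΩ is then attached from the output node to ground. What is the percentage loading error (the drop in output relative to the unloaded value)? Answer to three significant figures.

1.11 %

The divider's output (Thévenin) resistance is R₁‖R₂ = 749.3 Ω.
Fractional drop under load = R_th/(R_th + R_L) = 749.3 / (749.3 + 66500) = 0.01114.
So the output falls by 1.11 %.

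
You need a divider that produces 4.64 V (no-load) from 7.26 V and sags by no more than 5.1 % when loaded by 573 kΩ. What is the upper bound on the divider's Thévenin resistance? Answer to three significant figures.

Loading drop = R_th/(R_th + R_L) ≤ 0.0510, so R_th ≤ R_L · ε/(1−ε) = 573 kΩ × 0.0510/0.9490 = 30.8 kΩ.
(Any R1, R2 with R2/(R1+R2) = 0.639 and R1‖R2 ≤ 30.8 kΩ will meet the spec.)

R_th ≤ 30.8 kΩ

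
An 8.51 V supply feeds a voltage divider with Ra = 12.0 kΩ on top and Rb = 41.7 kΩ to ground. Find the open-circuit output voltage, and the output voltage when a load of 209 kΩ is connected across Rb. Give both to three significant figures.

Open-circuit: V = 8.51 × 41.7/(12.0 + 41.7) = 6.61 V.
With the load, Rb becomes Rb‖R_L = 34.76 kΩ, so V = 8.51 × 34.76/46.76 = 6.33 V.

Unloaded: 6.61 V; loaded: 6.33 V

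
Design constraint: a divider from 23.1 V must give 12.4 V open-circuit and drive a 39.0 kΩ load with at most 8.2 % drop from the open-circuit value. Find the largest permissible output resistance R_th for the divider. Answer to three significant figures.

R_th ≤ 3.48 kΩ

Loading drop = R_th/(R_th + R_L) ≤ 0.0820, so R_th ≤ R_L · ε/(1−ε) = 39.0 kΩ × 0.0820/0.9180 = 3.48 kΩ.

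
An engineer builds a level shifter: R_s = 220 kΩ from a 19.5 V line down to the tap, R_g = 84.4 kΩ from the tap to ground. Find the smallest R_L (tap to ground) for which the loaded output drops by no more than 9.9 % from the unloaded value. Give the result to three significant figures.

R_L(min) ≈ 555 kΩ

Output resistance R_th = R_s‖R_g = (220 × 84.4)/304.4 = 61.00 kΩ.
The fractional drop is R_th/(R_th + R_L); requiring this ≤ 0.0990 gives R_L ≥ R_th(1/0.0990 − 1) = 61.00 × 9.101 = 555 kΩ.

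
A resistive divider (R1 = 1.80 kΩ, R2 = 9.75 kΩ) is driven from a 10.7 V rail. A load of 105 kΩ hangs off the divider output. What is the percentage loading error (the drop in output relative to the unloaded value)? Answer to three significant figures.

1.43 %

The divider's output (Thévenin) resistance is R1‖R2 = 1.519 kΩ.
Fractional drop under load = R_th/(R_th + R_L) = 1.519 / (1.519 + 105) = 0.01426.
So the output falls by 1.43 %.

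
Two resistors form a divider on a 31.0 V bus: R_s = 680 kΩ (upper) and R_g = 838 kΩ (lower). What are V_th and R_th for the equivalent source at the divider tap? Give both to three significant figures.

V_th is the open-circuit tap voltage: 31.0 × 838/(680 + 838) = 17.1 V.
With the supply zeroed, R_s and R_g appear in parallel from the tap: R_th = R_s‖R_g = (680 × 838)/1518 = 375 kΩ.

V_th = 17.1 V, R_th = 375 kΩ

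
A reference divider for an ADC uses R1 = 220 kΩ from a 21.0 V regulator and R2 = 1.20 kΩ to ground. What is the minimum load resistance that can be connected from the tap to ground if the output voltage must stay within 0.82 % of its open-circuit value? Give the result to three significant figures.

Output resistance R_th = R1‖R2 = (220 × 1.20)/221.2 = 1.193 kΩ.
The fractional drop is R_th/(R_th + R_L); requiring this ≤ 0.00820 gives R_L ≥ R_th(1/0.00820 − 1) = 1.193 × 121.0 = 144 kΩ.

R_L(min) ≈ 144 kΩ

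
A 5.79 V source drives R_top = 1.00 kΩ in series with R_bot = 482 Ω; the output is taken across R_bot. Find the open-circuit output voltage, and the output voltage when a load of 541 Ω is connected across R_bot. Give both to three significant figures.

Open-circuit: V = 5.79 × 482/(1000 + 482) = 1.88 V.
With the load, R_bot becomes R_bot‖R_L = 254.9 Ω, so V = 5.79 × 254.9/1255 = 1.18 V.

Unloaded: 1.88 V; loaded: 1.18 V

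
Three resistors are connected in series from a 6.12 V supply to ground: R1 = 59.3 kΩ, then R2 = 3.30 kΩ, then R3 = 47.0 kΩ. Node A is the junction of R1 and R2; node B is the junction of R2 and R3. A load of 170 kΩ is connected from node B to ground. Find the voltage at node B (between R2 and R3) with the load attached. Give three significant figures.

V ≈ 2.27 V

At node B, R3 is in parallel with the load: R3‖R_L = 36.82 kΩ.
Below node A the resistance is R2 + (R3‖R_L) = 40.12 kΩ, so V_A = 6.12 × 40.12/99.42 = 2.470 V.
Then V_B = V_A × (R3‖R_L)/(R2 + R3‖R_L) = 2.470 × 36.82/40.12 = 2.27 V.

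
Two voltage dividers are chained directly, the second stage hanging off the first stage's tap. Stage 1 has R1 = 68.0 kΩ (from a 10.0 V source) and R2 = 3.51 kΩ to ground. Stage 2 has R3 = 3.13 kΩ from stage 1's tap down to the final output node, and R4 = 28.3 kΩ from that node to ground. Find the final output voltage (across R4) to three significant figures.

V_out ≈ 0.400 V

Stage 2 presents R3+R4 = 31.43 kΩ as a load on stage 1's tap.
Stage 1's lower leg becomes R2‖(R3+R4) = 3.157 kΩ, so V_mid = 10.0 × 3.157/71.16 = 0.4437 V.
Stage 2 is itself unloaded: V_out = V_mid × R4/(R3+R4) = 0.4437 × 28.3/31.43 = 0.400 V.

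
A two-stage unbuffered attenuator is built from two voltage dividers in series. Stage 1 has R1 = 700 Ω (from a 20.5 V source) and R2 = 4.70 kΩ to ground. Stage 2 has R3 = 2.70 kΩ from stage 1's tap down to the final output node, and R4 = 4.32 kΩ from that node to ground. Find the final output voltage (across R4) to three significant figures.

Stage 2 presents R3+R4 = 7020 Ω as a load on stage 1's tap.
Stage 1's lower leg becomes R2‖(R3+R4) = 2815 Ω, so V_mid = 20.5 × 2815/3515 = 16.42 V.
Stage 2 is itself unloaded: V_out = V_mid × R4/(R3+R4) = 16.42 × 4320/7020 = 10.1 V.

V_out ≈ 10.1 V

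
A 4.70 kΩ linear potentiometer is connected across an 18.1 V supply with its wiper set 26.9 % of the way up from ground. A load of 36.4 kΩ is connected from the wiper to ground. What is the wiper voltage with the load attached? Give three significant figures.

V ≈ 4.75 V

The wiper splits the pot into (1−α)R = 3.436 kΩ above and αR = 1.264 kΩ below.
Lower section ‖ load = 1.222 kΩ.
V_wiper = 18.1 × 1.222/(3.436 + 1.222) = 4.75 V.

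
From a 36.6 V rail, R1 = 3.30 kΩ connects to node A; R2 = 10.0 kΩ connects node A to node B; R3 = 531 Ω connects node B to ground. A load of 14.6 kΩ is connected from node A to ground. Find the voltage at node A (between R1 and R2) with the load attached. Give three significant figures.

Below node A the series string R2+R3 = 10530 Ω sits in parallel with the 14600 Ω load: 6118 Ω.
V_A = 36.6 × 6118/(3300 + 6118) = 23.8 V.

V ≈ 23.8 V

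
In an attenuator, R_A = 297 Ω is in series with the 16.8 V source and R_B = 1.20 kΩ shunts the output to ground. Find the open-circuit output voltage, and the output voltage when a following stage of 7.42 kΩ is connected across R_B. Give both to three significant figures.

Unloaded: 13.5 V; loaded: 13.0 V

Open-circuit: V = 16.8 × 1200/(297 + 1200) = 13.5 V.
With the load, R_B becomes R_B‖R_L = 1033 Ω, so V = 16.8 × 1033/1330 = 13.0 V.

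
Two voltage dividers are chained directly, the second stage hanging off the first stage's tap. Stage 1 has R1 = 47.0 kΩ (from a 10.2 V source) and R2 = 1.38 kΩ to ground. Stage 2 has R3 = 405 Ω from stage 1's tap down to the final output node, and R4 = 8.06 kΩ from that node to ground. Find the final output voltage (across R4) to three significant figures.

Stage 2 presents R3+R4 = 8465 Ω as a load on stage 1's tap.
Stage 1's lower leg becomes R2‖(R3+R4) = 1187 Ω, so V_mid = 10.2 × 1187/48190 = 0.2512 V.
Stage 2 is itself unloaded: V_out = V_mid × R4/(R3+R4) = 0.2512 × 8060/8465 = 0.239 V.

V_out ≈ 0.239 V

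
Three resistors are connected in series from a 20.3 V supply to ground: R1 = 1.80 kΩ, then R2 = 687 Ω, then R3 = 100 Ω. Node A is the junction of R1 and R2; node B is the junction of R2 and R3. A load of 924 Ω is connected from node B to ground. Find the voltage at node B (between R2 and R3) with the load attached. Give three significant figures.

At node B, R3 is in parallel with the load: R3‖R_L = 90.23 Ω.
Below node A the resistance is R2 + (R3‖R_L) = 777.2 Ω, so V_A = 20.3 × 777.2/2577 = 6.122 V.
Then V_B = V_A × (R3‖R_L)/(R2 + R3‖R_L) = 6.122 × 90.23/777.2 = 0.711 V.

V ≈ 0.711 V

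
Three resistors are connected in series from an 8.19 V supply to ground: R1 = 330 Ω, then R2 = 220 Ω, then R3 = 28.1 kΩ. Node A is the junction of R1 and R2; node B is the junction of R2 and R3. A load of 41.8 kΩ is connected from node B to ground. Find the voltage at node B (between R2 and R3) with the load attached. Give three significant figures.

At node B, R3 is in parallel with the load: R3‖R_L = 16800 Ω.
Below node A the resistance is R2 + (R3‖R_L) = 17020 Ω, so V_A = 8.19 × 17020/17350 = 8.034 V.
Then V_B = V_A × (R3‖R_L)/(R2 + R3‖R_L) = 8.034 × 16800/17020 = 7.93 V.

V ≈ 7.93 V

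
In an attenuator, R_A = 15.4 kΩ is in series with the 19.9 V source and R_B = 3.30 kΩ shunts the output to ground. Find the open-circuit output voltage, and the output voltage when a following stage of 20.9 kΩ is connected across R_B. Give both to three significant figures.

Open-circuit: V = 19.9 × 3.30/(15.4 + 3.30) = 3.51 V.
With the load, R_B becomes R_B‖R_L = 2.850 kΩ, so V = 19.9 × 2.850/18.25 = 3.11 V.

Unloaded: 3.51 V; loaded: 3.11 V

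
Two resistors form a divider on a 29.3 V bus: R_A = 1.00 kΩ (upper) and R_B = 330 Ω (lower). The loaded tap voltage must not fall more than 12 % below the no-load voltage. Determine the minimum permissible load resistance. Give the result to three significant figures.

Output resistance R_th = R_A‖R_B = (1000 × 330)/1330 = 248.1 Ω.
The fractional drop is R_th/(R_th + R_L); requiring this ≤ 0.120 gives R_L ≥ R_th(1/0.120 − 1) = 248.1 × 7.333 = 1.82 kΩ.

R_L(min) ≈ 1.82 kΩ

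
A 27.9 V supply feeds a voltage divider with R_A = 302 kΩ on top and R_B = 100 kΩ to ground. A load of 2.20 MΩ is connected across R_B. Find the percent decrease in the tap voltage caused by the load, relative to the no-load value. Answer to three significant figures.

The divider's output (Thévenin) resistance is R_A‖R_B = 75.12 kΩ.
Fractional drop under load = R_th/(R_th + R_L) = 75.12 / (75.12 + 2200) = 0.03302.
So the output falls by 3.30 %.

3.30 %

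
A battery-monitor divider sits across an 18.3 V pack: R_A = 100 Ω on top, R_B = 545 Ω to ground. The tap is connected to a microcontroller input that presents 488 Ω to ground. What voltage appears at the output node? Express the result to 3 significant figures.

The load sits in parallel with R_B: R_B‖R_L = (545 × 488) / (545 + 488) = 257.5 Ω.
V_out = 18.3 × 257.5 / (100 + 257.5) = 18.3 × 257.5/357.5 = 13.2 V.

V_out ≈ 13.2 V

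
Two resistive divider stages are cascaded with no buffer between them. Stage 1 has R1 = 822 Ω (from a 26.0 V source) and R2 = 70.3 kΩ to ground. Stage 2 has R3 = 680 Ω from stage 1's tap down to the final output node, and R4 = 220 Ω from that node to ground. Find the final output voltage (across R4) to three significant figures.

Stage 2 presents R3+R4 = 900.0 Ω as a load on stage 1's tap.
Stage 1's lower leg becomes R2‖(R3+R4) = 888.6 Ω, so V_mid = 26.0 × 888.6/1711 = 13.51 V.
Stage 2 is itself unloaded: V_out = V_mid × R4/(R3+R4) = 13.51 × 220/900.0 = 3.30 V.

V_out ≈ 3.30 V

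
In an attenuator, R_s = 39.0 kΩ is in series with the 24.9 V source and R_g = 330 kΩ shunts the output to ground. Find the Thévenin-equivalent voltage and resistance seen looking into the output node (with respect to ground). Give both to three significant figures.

V_th is the open-circuit tap voltage: 24.9 × 330/(39.0 + 330) = 22.3 V.
With the supply zeroed, R_s and R_g appear in parallel from the tap: R_th = R_s‖R_g = (39.0 × 330)/369.0 = 34.9 kΩ.

V_th = 22.3 V, R_th = 34.9 kΩ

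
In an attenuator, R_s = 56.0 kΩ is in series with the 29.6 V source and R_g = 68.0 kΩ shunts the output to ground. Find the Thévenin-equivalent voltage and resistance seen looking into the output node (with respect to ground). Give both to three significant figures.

V_th is the open-circuit tap voltage: 29.6 × 68.0/(56.0 + 68.0) = 16.2 V.
With the supply zeroed, R_s and R_g appear in parallel from the tap: R_th = R_s‖R_g = (56.0 × 68.0)/124.0 = 30.7 kΩ.

V_th = 16.2 V, R_th = 30.7 kΩ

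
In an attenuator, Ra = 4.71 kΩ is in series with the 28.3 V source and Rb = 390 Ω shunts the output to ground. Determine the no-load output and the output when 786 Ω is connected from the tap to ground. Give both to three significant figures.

Unloaded: 2.16 V; loaded: 1.48 V

Open-circuit: V = 28.3 × 390/(4710 + 390) = 2.16 V.
With the load, Rb becomes Rb‖R_L = 260.7 Ω, so V = 28.3 × 260.7/4971 = 1.48 V.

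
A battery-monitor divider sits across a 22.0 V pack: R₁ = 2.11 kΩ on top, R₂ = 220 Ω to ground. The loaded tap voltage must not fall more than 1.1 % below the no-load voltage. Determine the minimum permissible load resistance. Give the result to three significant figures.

Output resistance R_th = R₁‖R₂ = (2110 × 220)/2330 = 199.2 Ω.
The fractional drop is R_th/(R_th + R_L); requiring this ≤ 0.0110 gives R_L ≥ R_th(1/0.0110 − 1) = 199.2 × 89.91 = 17.9 kΩ.

R_L(min) ≈ 17.9 kΩ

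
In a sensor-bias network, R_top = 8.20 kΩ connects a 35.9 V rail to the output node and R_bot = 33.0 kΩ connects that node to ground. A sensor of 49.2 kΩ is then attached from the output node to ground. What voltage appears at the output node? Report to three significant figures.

The load sits in parallel with R_bot: R_bot‖R_L = (33.0 × 49.2) / (33.0 + 49.2) = 19.75 kΩ.
V_out = 35.9 × 19.75 / (8.20 + 19.75) = 35.9 × 19.75/27.95 = 25.4 V.

V_out ≈ 25.4 V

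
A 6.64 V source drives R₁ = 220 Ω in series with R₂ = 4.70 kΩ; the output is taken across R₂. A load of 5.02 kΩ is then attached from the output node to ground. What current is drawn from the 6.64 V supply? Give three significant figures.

I ≈ 2.51 mA

R₂‖R_L = 2427 Ω, so the source sees R₁ + R₂‖R_L = 2647 Ω.
I = 6.64 V / 2647 Ω = 2.51 mA.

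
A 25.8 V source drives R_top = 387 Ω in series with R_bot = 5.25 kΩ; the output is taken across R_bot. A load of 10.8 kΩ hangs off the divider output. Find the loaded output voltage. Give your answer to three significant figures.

V_out ≈ 23.3 V

The load sits in parallel with R_bot: R_bot‖R_L = (5250 × 10800) / (5250 + 10800) = 3533 Ω.
V_out = 25.8 × 3533 / (387 + 3533) = 25.8 × 3533/3920 = 23.3 V.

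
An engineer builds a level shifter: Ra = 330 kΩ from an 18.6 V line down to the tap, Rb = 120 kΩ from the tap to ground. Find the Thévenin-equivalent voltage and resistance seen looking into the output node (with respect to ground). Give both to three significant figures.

V_th = 4.96 V, R_th = 88.0 kΩ

V_th is the open-circuit tap voltage: 18.6 × 120/(330 + 120) = 4.96 V.
With the supply zeroed, Ra and Rb appear in parallel from the tap: R_th = Ra‖Rb = (330 × 120)/450.0 = 88.0 kΩ.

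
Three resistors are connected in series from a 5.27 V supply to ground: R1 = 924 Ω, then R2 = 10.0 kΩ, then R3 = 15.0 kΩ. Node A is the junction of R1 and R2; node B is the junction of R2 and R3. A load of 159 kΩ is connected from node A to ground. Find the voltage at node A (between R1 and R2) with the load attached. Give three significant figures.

Below node A the series string R2+R3 = 25000 Ω sits in parallel with the 159000 Ω load: 21600 Ω.
V_A = 5.27 × 21600/(924 + 21600) = 5.05 V.

V ≈ 5.05 V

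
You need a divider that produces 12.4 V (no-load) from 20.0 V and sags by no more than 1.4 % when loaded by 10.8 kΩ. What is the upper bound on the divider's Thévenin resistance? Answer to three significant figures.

Loading drop = R_th/(R_th + R_L) ≤ 0.0140, so R_th ≤ R_L · ε/(1−ε) = 10.8 kΩ × 0.0140/0.9860 = 153 Ω.

R_th ≤ 153 Ω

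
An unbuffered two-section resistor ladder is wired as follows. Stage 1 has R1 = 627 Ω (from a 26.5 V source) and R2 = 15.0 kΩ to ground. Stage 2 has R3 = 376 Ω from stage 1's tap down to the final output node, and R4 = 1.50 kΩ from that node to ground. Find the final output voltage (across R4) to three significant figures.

Stage 2 presents R3+R4 = 1876 Ω as a load on stage 1's tap.
Stage 1's lower leg becomes R2‖(R3+R4) = 1667 Ω, so V_mid = 26.5 × 1667/2294 = 19.26 V.
Stage 2 is itself unloaded: V_out = V_mid × R4/(R3+R4) = 19.26 × 1500/1876 = 15.4 V.

V_out ≈ 15.4 V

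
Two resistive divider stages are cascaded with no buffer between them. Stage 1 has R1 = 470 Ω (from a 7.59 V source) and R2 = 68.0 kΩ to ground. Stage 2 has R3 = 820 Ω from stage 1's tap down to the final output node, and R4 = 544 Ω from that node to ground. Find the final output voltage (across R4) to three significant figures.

V_out ≈ 2.24 V

Stage 2 presents R3+R4 = 1364 Ω as a load on stage 1's tap.
Stage 1's lower leg becomes R2‖(R3+R4) = 1337 Ω, so V_mid = 7.59 × 1337/1807 = 5.616 V.
Stage 2 is itself unloaded: V_out = V_mid × R4/(R3+R4) = 5.616 × 544/1364 = 2.24 V.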